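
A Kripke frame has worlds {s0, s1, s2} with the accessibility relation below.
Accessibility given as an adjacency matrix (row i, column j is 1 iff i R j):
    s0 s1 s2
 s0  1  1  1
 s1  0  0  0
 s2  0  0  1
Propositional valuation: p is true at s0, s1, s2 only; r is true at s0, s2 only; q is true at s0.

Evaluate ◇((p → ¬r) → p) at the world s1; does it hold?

At s1: no accessible worlds, so ◇((p → ¬r) → p) is false.

No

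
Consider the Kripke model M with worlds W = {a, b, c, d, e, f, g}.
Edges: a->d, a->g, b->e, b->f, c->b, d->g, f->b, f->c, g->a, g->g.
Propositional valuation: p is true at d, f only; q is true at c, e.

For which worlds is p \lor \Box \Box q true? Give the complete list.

d, e, f

Recall that \Box ψ holds at a world iff ψ holds at every accessible world, and \Diamond ψ holds iff ψ holds at some accessible world.
Let φ = p \lor \Box \Box q. Evaluate φ at each world:
  a (successors {d, g}): φ is false.
  b (successors {e, f}): φ is false.
  c (successors {b}): φ is false.
  d (successors {g}): φ is true.
  e (successors ∅): φ is true.
  f (successors {b, c}): φ is true.
  g (successors {a, g}): φ is false.
For instance, at a:
  At a: p is false, \Box \Box q is false, so p \lor \Box \Box q is false.
    At a: \Box \Box q requires \Box q at every successor {d, g}.
      \Box q fails at d, so \Box \Box q is false at a.
Satisfying worlds: {d, e, f}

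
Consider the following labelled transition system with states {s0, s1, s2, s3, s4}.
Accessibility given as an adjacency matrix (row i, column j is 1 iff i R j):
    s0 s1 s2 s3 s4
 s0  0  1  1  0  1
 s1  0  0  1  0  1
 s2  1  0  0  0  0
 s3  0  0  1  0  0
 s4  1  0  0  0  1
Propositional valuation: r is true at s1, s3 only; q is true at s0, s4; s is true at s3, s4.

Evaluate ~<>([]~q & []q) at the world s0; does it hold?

Yes

Recall that []ψ holds at a world iff ψ holds at every accessible world, and <>ψ holds iff ψ holds at some accessible world.
At s0: <>([]~q & []q) is false, so ~<>([]~q & []q) is true.
  At s0: <>([]~q & []q) requires []~q & []q at some successor in {s1, s2, s4}.
    At s1: []~q & []q is false.
    At s2: []~q & []q is false.
    At s4: []~q & []q is false.
  So <>([]~q & []q) is false at s0.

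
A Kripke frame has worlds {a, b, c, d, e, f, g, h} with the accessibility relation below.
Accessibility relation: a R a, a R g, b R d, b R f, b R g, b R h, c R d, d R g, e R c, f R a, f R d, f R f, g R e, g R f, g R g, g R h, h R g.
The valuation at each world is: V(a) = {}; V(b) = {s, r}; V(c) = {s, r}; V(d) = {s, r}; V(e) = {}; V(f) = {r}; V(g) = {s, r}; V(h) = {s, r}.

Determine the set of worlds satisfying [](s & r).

Let φ = [](s & r). Evaluate φ at each world:
  a (successors {a, g}): φ is false.
  b (successors {d, f, g, h}): φ is false.
  c (successors {d}): φ is true.
  d (successors {g}): φ is true.
  e (successors {c}): φ is true.
  f (successors {a, d, f}): φ is false.
  g (successors {e, f, g, h}): φ is false.
  h (successors {g}): φ is true.
For instance, at e:
  At e: [](s & r) requires s & r at every successor {c}.
    At c: s & r is true.
  So [](s & r) is true at e.
Satisfying worlds: {c, d, e, h}

c, d, e, h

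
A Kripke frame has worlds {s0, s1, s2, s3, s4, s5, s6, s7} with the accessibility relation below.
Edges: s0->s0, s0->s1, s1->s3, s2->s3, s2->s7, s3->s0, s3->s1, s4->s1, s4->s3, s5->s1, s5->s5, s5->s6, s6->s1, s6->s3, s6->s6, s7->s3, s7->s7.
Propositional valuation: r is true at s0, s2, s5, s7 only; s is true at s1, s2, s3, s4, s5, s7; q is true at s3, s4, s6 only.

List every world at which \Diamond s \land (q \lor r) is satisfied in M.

s0, s2, s3, s4, s5, s6, s7

Let φ = \Diamond s \land (q \lor r). Evaluate φ at each world:
  s0 (successors {s0, s1}): φ is true.
  s1 (successors {s3}): φ is false.
  s2 (successors {s3, s7}): φ is true.
  s3 (successors {s0, s1}): φ is true.
  s4 (successors {s1, s3}): φ is true.
  s5 (successors {s1, s5, s6}): φ is true.
  s6 (successors {s1, s3, s6}): φ is true.
  s7 (successors {s3, s7}): φ is true.
For instance, at s0:
  At s0: \Diamond s is true, q \lor r is true, so \Diamond s \land (q \lor r) is true.
    At s0: \Diamond s requires s at some successor in {s0, s1}.
      s holds at s1, so \Diamond s is true at s0.
Satisfying worlds: {s0, s2, s3, s4, s5, s6, s7}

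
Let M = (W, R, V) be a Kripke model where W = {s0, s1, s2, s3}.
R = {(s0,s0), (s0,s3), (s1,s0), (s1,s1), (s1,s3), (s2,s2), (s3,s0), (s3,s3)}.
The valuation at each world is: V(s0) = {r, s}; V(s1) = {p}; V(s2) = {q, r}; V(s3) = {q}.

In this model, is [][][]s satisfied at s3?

At s3: [][][]s requires [][]s at every successor {s0, s3}.
  [][]s fails at s0, so [][][]s is false at s3.
    At s0: [][]s requires []s at every successor {s0, s3}.
      []s fails at s0, so [][]s is false at s0.

No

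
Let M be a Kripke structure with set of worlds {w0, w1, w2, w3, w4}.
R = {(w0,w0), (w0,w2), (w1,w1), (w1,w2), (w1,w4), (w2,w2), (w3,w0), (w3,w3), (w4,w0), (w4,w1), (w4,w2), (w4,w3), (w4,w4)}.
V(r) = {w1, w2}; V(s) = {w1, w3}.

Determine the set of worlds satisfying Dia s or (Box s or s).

Let φ = Dia s or (Box s or s). Evaluate φ at each world:
  w0 (successors {w0, w2}): φ is false.
  w1 (successors {w1, w2, w4}): φ is true.
  w2 (successors {w2}): φ is false.
  w3 (successors {w0, w3}): φ is true.
  w4 (successors {w0, w1, w2, w3, w4}): φ is true.
For instance, at w1:
  At w1: Dia s is true, Box s or s is true, so Dia s or (Box s or s) is true.
    At w1: Dia s requires s at some successor in {w1, w2, w4}.
      s holds at w1, so Dia s is true at w1.
    At w1: Box s is false, s is true, so Box s or s is true.
      At w1: Box s requires s at every successor {w1, w2, w4}.
        s fails at w2, so Box s is false at w1.
Satisfying worlds: {w1, w3, w4}

w1, w3, w4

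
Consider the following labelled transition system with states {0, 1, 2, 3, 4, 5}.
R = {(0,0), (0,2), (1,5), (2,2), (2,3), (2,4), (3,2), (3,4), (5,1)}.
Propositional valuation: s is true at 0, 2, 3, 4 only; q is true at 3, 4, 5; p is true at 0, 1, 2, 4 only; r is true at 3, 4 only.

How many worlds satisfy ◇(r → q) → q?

Recall that ◇ψ holds at a world iff ψ holds at some accessible world.
Let φ = ◇(r → q) → q. Evaluate φ at each world:
  0 (successors {0, 2}): φ is false.
  1 (successors {5}): φ is false.
  2 (successors {2, 3, 4}): φ is false.
  3 (successors {2, 4}): φ is true.
  4 (successors ∅): φ is true.
  5 (successors {1}): φ is true.
For instance, at 3:
  At 3: ◇(r → q) is true, q is true, so ◇(r → q) → q is true.
    At 3: ◇(r → q) requires r → q at some successor in {2, 4}.
      r → q holds at 2, so ◇(r → q) is true at 3.
Satisfying worlds: {3, 4, 5}

3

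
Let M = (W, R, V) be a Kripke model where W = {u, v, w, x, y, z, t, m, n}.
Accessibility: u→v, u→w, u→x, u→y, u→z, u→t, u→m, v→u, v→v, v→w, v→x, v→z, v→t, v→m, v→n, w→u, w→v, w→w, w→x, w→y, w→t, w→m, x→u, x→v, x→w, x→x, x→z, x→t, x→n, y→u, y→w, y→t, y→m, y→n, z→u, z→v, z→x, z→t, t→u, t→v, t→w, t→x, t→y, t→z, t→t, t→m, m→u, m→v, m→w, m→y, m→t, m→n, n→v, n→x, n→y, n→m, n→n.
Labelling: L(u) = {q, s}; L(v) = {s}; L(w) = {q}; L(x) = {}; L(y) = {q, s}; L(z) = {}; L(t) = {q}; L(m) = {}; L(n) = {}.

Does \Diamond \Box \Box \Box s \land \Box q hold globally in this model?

Let φ = \Diamond \Box \Box \Box s \land \Box q. Evaluate φ at each world:
  u (successors {v, w, x, y, z, t, m}): φ is false.
  v (successors {u, v, w, x, z, t, m, n}): φ is false.
  w (successors {u, v, w, x, y, t, m}): φ is false.
  x (successors {u, v, w, x, z, t, n}): φ is false.
  y (successors {u, w, t, m, n}): φ is false.
  z (successors {u, v, x, t}): φ is false.
  t (successors {u, v, w, x, y, z, t, m}): φ is false.
  m (successors {u, v, w, y, t, n}): φ is false.
  n (successors {v, x, y, m, n}): φ is false.
Detail at u (counterexample):
  At u: \Diamond \Box \Box \Box s is false, \Box q is false, so \Diamond \Box \Box \Box s \land \Box q is false.
    At u: \Diamond \Box \Box \Box s requires \Box \Box \Box s at some successor in {v, w, x, y, z, t, m}.
      At v: \Box \Box \Box s is false.
      At w: \Box \Box \Box s is false.
      At x: \Box \Box \Box s is false.
      At y: \Box \Box \Box s is false.
      At z: \Box \Box \Box s is false.
      At t: \Box \Box \Box s is false.
      At m: \Box \Box \Box s is false.
    So \Diamond \Box \Box \Box s is false at u.
    At u: \Box q requires q at every successor {v, w, x, y, z, t, m}.
      q fails at v, so \Box q is false at u.

No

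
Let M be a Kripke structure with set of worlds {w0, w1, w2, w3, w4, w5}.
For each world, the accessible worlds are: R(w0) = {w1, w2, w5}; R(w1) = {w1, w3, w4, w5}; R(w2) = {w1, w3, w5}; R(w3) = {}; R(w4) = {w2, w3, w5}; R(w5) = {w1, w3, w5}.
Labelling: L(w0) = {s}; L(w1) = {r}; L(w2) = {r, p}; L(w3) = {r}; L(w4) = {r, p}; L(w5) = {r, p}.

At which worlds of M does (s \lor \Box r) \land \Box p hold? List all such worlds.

w3

Let φ = (s \lor \Box r) \land \Box p. Evaluate φ at each world:
  w0 (successors {w1, w2, w5}): φ is false.
  w1 (successors {w1, w3, w4, w5}): φ is false.
  w2 (successors {w1, w3, w5}): φ is false.
  w3 (successors ∅): φ is true.
  w4 (successors {w2, w3, w5}): φ is false.
  w5 (successors {w1, w3, w5}): φ is false.
For instance, at w1:
  At w1: s \lor \Box r is true, \Box p is false, so (s \lor \Box r) \land \Box p is false.
    At w1: s is false, \Box r is true, so s \lor \Box r is true.
      At w1: \Box r requires r at every successor {w1, w3, w4, w5}.
        At w1: r is true.
        At w3: r is true.
        At w4: r is true.
        At w5: r is true.
      So \Box r is true at w1.
    At w1: \Box p requires p at every successor {w1, w3, w4, w5}.
      p fails at w1, so \Box p is false at w1.
Satisfying worlds: {w3}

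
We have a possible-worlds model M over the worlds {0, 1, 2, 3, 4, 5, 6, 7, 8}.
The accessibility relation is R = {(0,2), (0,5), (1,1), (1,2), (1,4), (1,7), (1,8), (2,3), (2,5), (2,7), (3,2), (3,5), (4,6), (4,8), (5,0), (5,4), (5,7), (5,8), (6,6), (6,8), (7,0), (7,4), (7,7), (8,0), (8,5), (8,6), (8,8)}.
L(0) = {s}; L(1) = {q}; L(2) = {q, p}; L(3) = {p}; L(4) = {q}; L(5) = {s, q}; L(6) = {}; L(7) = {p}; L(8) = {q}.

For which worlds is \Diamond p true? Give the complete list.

0, 1, 2, 3, 5, 7

Let φ = \Diamond p. Evaluate φ at each world:
  0 (successors {2, 5}): φ is true.
  1 (successors {1, 2, 4, 7, 8}): φ is true.
  2 (successors {3, 5, 7}): φ is true.
  3 (successors {2, 5}): φ is true.
  4 (successors {6, 8}): φ is false.
  5 (successors {0, 4, 7, 8}): φ is true.
  6 (successors {6, 8}): φ is false.
  7 (successors {0, 4, 7}): φ is true.
  8 (successors {0, 5, 6, 8}): φ is false.
For instance, at 7:
  At 7: \Diamond p requires p at some successor in {0, 4, 7}.
    p holds at 7, so \Diamond p is true at 7.
Satisfying worlds: {0, 1, 2, 3, 5, 7}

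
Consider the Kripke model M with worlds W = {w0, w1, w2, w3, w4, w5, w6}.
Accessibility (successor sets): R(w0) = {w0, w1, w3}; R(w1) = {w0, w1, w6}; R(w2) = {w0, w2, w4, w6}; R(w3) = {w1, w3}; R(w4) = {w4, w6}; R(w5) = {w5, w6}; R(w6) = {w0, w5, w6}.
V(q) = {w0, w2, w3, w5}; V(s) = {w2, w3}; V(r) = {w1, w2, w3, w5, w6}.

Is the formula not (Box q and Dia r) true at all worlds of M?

Yes

Let φ = not (Box q and Dia r). Evaluate φ at each world:
  w0 (successors {w0, w1, w3}): φ is true.
  w1 (successors {w0, w1, w6}): φ is true.
  w2 (successors {w0, w2, w4, w6}): φ is true.
  w3 (successors {w1, w3}): φ is true.
  w4 (successors {w4, w6}): φ is true.
  w5 (successors {w5, w6}): φ is true.
  w6 (successors {w0, w5, w6}): φ is true.
For instance, at w6:
  At w6: Box q and Dia r is false, so not (Box q and Dia r) is true.
    At w6: Box q is false, Dia r is true, so Box q and Dia r is false.
      At w6: Box q requires q at every successor {w0, w5, w6}.
        q fails at w6, so Box q is false at w6.
      At w6: Dia r requires r at some successor in {w0, w5, w6}.
        r holds at w5, so Dia r is true at w6.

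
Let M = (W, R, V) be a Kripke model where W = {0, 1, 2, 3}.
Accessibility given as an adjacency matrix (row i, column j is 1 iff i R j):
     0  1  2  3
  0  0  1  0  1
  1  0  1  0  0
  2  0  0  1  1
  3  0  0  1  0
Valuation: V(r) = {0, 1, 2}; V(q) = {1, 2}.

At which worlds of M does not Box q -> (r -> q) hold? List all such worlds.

1, 2, 3

Let φ = not Box q -> (r -> q). Evaluate φ at each world:
  0 (successors {1, 3}): φ is false.
  1 (successors {1}): φ is true.
  2 (successors {2, 3}): φ is true.
  3 (successors {2}): φ is true.
For instance, at 3:
  At 3: not Box q is false, r -> q is true, so not Box q -> (r -> q) is true.
    At 3: Box q is true, so not Box q is false.
      At 3: Box q requires q at every successor {2}.
        At 2: q is true.
      So Box q is true at 3.
Satisfying worlds: {1, 2, 3}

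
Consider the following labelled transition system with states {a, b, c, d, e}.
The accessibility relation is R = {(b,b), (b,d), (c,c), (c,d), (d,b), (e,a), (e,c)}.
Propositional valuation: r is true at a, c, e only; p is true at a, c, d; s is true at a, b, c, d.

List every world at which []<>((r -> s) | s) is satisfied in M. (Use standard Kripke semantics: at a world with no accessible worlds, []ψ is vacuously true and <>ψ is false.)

a, b, c, d

Let φ = []<>((r -> s) | s). Evaluate φ at each world:
  a (successors ∅): φ is true.
  b (successors {b, d}): φ is true.
  c (successors {c, d}): φ is true.
  d (successors {b}): φ is true.
  e (successors {a, c}): φ is false.
For instance, at c:
  At c: []<>((r -> s) | s) requires <>((r -> s) | s) at every successor {c, d}.
      At c: <>((r -> s) | s) requires (r -> s) | s at some successor in {c, d}.
        (r -> s) | s holds at c, so <>((r -> s) | s) is true at c.
      At d: <>((r -> s) | s) requires (r -> s) | s at some successor in {b}.
        (r -> s) | s holds at b, so <>((r -> s) | s) is true at d.
  So []<>((r -> s) | s) is true at c.
Satisfying worlds: {a, b, c, d}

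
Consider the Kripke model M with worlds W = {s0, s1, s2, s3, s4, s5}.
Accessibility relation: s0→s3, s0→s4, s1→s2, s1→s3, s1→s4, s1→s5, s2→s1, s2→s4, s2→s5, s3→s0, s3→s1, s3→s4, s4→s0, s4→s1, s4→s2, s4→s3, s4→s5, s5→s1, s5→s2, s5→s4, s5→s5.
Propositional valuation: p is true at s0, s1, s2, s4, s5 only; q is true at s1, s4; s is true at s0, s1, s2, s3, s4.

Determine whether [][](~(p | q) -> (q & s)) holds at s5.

At s5: [][](~(p | q) -> (q & s)) requires [](~(p | q) -> (q & s)) at every successor {s1, s2, s4, s5}.
  [](~(p | q) -> (q & s)) fails at s1, so [][](~(p | q) -> (q & s)) is false at s5.
    At s1: [](~(p | q) -> (q & s)) requires ~(p | q) -> (q & s) at every successor {s2, s3, s4, s5}.
      ~(p | q) -> (q & s) fails at s3, so [](~(p | q) -> (q & s)) is false at s1.

No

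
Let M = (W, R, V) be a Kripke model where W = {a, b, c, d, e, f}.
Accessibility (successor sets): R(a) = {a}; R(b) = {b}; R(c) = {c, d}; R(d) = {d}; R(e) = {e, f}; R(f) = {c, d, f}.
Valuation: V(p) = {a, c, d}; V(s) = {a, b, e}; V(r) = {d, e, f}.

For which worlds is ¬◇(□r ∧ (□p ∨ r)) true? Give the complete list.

Let φ = ¬◇(□r ∧ (□p ∨ r)). Evaluate φ at each world:
  a (successors {a}): φ is true.
  b (successors {b}): φ is true.
  c (successors {c, d}): φ is false.
  d (successors {d}): φ is false.
  e (successors {e, f}): φ is false.
  f (successors {c, d, f}): φ is false.
For instance, at b:
  At b: ◇(□r ∧ (□p ∨ r)) is false, so ¬◇(□r ∧ (□p ∨ r)) is true.
    At b: ◇(□r ∧ (□p ∨ r)) requires □r ∧ (□p ∨ r) at some successor in {b}.
      At b: □r ∧ (□p ∨ r) is false.
    So ◇(□r ∧ (□p ∨ r)) is false at b.
Satisfying worlds: {a, b}

a, b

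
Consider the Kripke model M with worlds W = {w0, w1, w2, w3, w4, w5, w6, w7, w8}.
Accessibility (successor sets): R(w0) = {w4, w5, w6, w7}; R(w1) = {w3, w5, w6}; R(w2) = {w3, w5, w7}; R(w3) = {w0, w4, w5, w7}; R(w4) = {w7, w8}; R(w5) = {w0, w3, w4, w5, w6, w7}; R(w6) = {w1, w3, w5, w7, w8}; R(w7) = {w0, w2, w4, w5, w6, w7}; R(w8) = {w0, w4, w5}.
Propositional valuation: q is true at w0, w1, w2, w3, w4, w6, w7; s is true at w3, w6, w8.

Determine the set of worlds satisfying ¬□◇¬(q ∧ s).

none

Let φ = ¬□◇¬(q ∧ s). Evaluate φ at each world:
  w0 (successors {w4, w5, w6, w7}): φ is false.
  w1 (successors {w3, w5, w6}): φ is false.
  w2 (successors {w3, w5, w7}): φ is false.
  w3 (successors {w0, w4, w5, w7}): φ is false.
  w4 (successors {w7, w8}): φ is false.
  w5 (successors {w0, w3, w4, w5, w6, w7}): φ is false.
  w6 (successors {w1, w3, w5, w7, w8}): φ is false.
  w7 (successors {w0, w2, w4, w5, w6, w7}): φ is false.
  w8 (successors {w0, w4, w5}): φ is false.
For instance, at w7:
  At w7: □◇¬(q ∧ s) is true, so ¬□◇¬(q ∧ s) is false.
    At w7: □◇¬(q ∧ s) requires ◇¬(q ∧ s) at every successor {w0, w2, w4, w5, w6, w7}.
      At w0: ◇¬(q ∧ s) is true.
      At w2: ◇¬(q ∧ s) is true.
      At w4: ◇¬(q ∧ s) is true.
      At w5: ◇¬(q ∧ s) is true.
      At w6: ◇¬(q ∧ s) is true.
      At w7: ◇¬(q ∧ s) is true.
    So □◇¬(q ∧ s) is true at w7.
Satisfying worlds: none.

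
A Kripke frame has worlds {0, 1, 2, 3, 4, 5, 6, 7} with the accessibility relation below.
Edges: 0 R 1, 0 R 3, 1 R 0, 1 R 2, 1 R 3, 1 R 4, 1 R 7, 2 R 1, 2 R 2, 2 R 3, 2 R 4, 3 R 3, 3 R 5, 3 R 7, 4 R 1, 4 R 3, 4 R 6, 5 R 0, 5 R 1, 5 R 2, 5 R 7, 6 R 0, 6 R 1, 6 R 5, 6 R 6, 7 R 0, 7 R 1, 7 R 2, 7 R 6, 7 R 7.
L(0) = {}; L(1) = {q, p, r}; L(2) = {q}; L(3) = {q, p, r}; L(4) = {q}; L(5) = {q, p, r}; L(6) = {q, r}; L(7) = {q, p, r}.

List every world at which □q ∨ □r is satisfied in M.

0, 2, 3, 4

Let φ = □q ∨ □r. Evaluate φ at each world:
  0 (successors {1, 3}): φ is true.
  1 (successors {0, 2, 3, 4, 7}): φ is false.
  2 (successors {1, 2, 3, 4}): φ is true.
  3 (successors {3, 5, 7}): φ is true.
  4 (successors {1, 3, 6}): φ is true.
  5 (successors {0, 1, 2, 7}): φ is false.
  6 (successors {0, 1, 5, 6}): φ is false.
  7 (successors {0, 1, 2, 6, 7}): φ is false.
For instance, at 6:
  At 6: □q is false, □r is false, so □q ∨ □r is false.
    At 6: □q requires q at every successor {0, 1, 5, 6}.
      q fails at 0, so □q is false at 6.
    At 6: □r requires r at every successor {0, 1, 5, 6}.
      r fails at 0, so □r is false at 6.
Satisfying worlds: {0, 2, 3, 4}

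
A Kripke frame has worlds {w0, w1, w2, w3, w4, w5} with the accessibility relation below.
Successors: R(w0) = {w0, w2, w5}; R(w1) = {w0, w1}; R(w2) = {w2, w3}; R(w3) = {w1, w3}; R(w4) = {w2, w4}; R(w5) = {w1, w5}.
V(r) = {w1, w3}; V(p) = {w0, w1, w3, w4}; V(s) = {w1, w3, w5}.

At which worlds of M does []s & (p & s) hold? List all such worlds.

w3

Let φ = []s & (p & s). Evaluate φ at each world:
  w0 (successors {w0, w2, w5}): φ is false.
  w1 (successors {w0, w1}): φ is false.
  w2 (successors {w2, w3}): φ is false.
  w3 (successors {w1, w3}): φ is true.
  w4 (successors {w2, w4}): φ is false.
  w5 (successors {w1, w5}): φ is false.
For instance, at w4:
  At w4: []s is false, p & s is false, so []s & (p & s) is false.
    At w4: []s requires s at every successor {w2, w4}.
      s fails at w2, so []s is false at w4.
Satisfying worlds: {w3}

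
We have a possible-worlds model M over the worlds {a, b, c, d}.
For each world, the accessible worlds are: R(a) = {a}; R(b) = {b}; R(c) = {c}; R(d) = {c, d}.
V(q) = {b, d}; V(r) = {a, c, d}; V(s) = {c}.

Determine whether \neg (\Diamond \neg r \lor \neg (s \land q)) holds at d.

No

Recall that \Diamond ψ holds at a world iff ψ holds at some accessible world.
At d: \Diamond \neg r \lor \neg (s \land q) is true, so \neg (\Diamond \neg r \lor \neg (s \land q)) is false.
  At d: \Diamond \neg r is false, \neg (s \land q) is true, so \Diamond \neg r \lor \neg (s \land q) is true.
    At d: \Diamond \neg r requires \neg r at some successor in {c, d}.
      At c: \neg r is false.
      At d: \neg r is false.
    So \Diamond \neg r is false at d.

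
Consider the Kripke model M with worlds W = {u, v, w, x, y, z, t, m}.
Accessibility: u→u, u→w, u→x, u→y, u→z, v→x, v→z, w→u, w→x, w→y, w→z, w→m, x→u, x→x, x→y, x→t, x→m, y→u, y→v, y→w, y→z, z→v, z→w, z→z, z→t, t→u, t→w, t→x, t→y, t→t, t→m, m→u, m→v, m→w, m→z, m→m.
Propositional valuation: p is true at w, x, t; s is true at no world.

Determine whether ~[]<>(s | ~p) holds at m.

No

Recall that []ψ holds at a world iff ψ holds at every accessible world, and <>ψ holds iff ψ holds at some accessible world.
At m: []<>(s | ~p) is true, so ~[]<>(s | ~p) is false.
  At m: []<>(s | ~p) requires <>(s | ~p) at every successor {u, v, w, z, m}.
    At u: <>(s | ~p) is true.
    At v: <>(s | ~p) is true.
    At w: <>(s | ~p) is true.
    At z: <>(s | ~p) is true.
    At m: <>(s | ~p) is true.
  So []<>(s | ~p) is true at m.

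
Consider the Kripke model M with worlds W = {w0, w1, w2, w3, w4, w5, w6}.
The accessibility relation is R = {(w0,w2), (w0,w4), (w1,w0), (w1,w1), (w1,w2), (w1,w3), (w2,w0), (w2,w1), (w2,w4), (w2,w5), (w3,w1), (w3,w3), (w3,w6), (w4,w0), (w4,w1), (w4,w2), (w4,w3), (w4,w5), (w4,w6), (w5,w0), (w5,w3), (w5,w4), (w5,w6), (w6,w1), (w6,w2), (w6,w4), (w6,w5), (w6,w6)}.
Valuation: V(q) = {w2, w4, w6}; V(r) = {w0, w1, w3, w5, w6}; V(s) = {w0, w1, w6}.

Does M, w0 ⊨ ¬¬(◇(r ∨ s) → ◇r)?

At w0: ¬(◇(r ∨ s) → ◇r) is false, so ¬¬(◇(r ∨ s) → ◇r) is true.
  At w0: ◇(r ∨ s) → ◇r is true, so ¬(◇(r ∨ s) → ◇r) is false.
    At w0: ◇(r ∨ s) is false, ◇r is false, so ◇(r ∨ s) → ◇r is true.
      At w0: ◇(r ∨ s) requires r ∨ s at some successor in {w2, w4}.
        At w2: r ∨ s is false.
        At w4: r ∨ s is false.
      So ◇(r ∨ s) is false at w0.
      At w0: ◇r requires r at some successor in {w2, w4}.
        At w2: r is false.
        At w4: r is false.
      So ◇r is false at w0.

Yes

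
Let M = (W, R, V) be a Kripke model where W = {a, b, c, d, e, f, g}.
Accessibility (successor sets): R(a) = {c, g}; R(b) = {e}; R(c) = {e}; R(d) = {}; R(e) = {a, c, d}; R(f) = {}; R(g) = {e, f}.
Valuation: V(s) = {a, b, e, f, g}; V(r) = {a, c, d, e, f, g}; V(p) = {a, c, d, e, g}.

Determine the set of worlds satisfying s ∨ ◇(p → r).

a, b, c, e, f, g

Let φ = s ∨ ◇(p → r). Evaluate φ at each world:
  a (successors {c, g}): φ is true.
  b (successors {e}): φ is true.
  c (successors {e}): φ is true.
  d (successors ∅): φ is false.
  e (successors {a, c, d}): φ is true.
  f (successors ∅): φ is true.
  g (successors {e, f}): φ is true.
For instance, at b:
  At b: s is true, ◇(p → r) is true, so s ∨ ◇(p → r) is true.
    At b: ◇(p → r) requires p → r at some successor in {e}.
      p → r holds at e, so ◇(p → r) is true at b.
Satisfying worlds: {a, b, c, e, f, g}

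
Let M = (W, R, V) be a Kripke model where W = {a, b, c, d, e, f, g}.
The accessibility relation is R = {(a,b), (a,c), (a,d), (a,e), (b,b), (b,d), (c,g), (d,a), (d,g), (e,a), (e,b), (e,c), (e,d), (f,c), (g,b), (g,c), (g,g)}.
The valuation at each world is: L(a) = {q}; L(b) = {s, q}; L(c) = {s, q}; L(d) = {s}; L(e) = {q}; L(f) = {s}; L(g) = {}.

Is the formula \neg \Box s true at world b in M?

At b: \Box s is true, so \neg \Box s is false.
  At b: \Box s requires s at every successor {b, d}.
    At b: s is true.
    At d: s is true.
  So \Box s is true at b.

No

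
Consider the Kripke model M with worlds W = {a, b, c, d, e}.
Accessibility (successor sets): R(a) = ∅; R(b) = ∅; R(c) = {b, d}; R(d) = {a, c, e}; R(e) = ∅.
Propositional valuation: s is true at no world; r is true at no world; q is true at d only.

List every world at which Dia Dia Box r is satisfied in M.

Recall that Box ψ holds at a world iff ψ holds at every accessible world, and Dia ψ holds iff ψ holds at some accessible world.
Let φ = Dia Dia Box r. Evaluate φ at each world:
  a (successors ∅): φ is false.
  b (successors ∅): φ is false.
  c (successors {b, d}): φ is true.
  d (successors {a, c, e}): φ is true.
  e (successors ∅): φ is false.
For instance, at d:
  At d: Dia Dia Box r requires Dia Box r at some successor in {a, c, e}.
    Dia Box r holds at c, so Dia Dia Box r is true at d.
      At c: Dia Box r requires Box r at some successor in {b, d}.
        Box r holds at b, so Dia Box r is true at c.
Satisfying worlds: {c, d}

c, d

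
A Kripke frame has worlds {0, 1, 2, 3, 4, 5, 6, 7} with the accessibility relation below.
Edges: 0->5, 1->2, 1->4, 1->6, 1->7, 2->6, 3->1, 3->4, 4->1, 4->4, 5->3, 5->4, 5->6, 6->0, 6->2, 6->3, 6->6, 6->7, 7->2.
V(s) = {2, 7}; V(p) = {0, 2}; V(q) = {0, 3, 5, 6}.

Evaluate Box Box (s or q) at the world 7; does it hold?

At 7: Box Box (s or q) requires Box (s or q) at every successor {2}.
    At 2: Box (s or q) requires s or q at every successor {6}.
      At 6: s or q is true.
    So Box (s or q) is true at 2.
So Box Box (s or q) is true at 7.

Yes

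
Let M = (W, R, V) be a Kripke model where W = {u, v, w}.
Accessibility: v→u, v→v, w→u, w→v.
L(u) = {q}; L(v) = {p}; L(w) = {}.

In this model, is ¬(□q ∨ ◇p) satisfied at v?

No

Recall that □ψ holds at a world iff ψ holds at every accessible world, and ◇ψ holds iff ψ holds at some accessible world.
At v: □q ∨ ◇p is true, so ¬(□q ∨ ◇p) is false.
  At v: □q is false, ◇p is true, so □q ∨ ◇p is true.
    At v: □q requires q at every successor {u, v}.
      q fails at v, so □q is false at v.
    At v: ◇p requires p at some successor in {u, v}.
      p holds at v, so ◇p is true at v.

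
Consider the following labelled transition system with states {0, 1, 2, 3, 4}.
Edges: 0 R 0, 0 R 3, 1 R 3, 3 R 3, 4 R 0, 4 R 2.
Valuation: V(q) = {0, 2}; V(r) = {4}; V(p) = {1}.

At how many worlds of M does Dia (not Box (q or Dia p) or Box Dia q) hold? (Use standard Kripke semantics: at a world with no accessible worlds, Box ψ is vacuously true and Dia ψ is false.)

4

Let φ = Dia (not Box (q or Dia p) or Box Dia q). Evaluate φ at each world:
  0 (successors {0, 3}): φ is true.
  1 (successors {3}): φ is true.
  2 (successors ∅): φ is false.
  3 (successors {3}): φ is true.
  4 (successors {0, 2}): φ is true.
For instance, at 4:
  At 4: Dia (not Box (q or Dia p) or Box Dia q) requires not Box (q or Dia p) or Box Dia q at some successor in {0, 2}.
    not Box (q or Dia p) or Box Dia q holds at 0, so Dia (not Box (q or Dia p) or Box Dia q) is true at 4.
      At 0: not Box (q or Dia p) is true, Box Dia q is false, so not Box (q or Dia p) or Box Dia q is true.
Satisfying worlds: {0, 1, 3, 4}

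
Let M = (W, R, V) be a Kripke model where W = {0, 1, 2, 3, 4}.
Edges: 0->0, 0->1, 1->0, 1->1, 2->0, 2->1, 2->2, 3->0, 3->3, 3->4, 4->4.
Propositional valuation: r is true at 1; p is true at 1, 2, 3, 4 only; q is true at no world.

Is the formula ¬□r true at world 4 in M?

Yes

At 4: □r is false, so ¬□r is true.
  At 4: □r requires r at every successor {4}.
    r fails at 4, so □r is false at 4.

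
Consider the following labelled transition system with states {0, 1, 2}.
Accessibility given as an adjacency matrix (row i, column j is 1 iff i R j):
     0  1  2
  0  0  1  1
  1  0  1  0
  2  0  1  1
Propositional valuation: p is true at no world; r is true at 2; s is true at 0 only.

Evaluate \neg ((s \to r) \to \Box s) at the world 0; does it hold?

Recall that \Box ψ holds at a world iff ψ holds at every accessible world, and \Diamond ψ holds iff ψ holds at some accessible world.
At 0: (s \to r) \to \Box s is true, so \neg ((s \to r) \to \Box s) is false.
  At 0: s \to r is false, \Box s is false, so (s \to r) \to \Box s is true.
    At 0: \Box s requires s at every successor {1, 2}.
      s fails at 1, so \Box s is false at 0.

No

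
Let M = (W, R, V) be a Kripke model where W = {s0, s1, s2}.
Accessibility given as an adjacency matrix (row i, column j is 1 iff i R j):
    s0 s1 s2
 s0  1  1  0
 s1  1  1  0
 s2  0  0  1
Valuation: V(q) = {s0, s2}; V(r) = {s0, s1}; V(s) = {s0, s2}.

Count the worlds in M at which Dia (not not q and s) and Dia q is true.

Recall that Dia ψ holds at a world iff ψ holds at some accessible world.
Let φ = Dia (not not q and s) and Dia q. Evaluate φ at each world:
  s0 (successors {s0, s1}): φ is true.
  s1 (successors {s0, s1}): φ is true.
  s2 (successors {s2}): φ is true.
For instance, at s0:
  At s0: Dia (not not q and s) is true, Dia q is true, so Dia (not not q and s) and Dia q is true.
    At s0: Dia (not not q and s) requires not not q and s at some successor in {s0, s1}.
      not not q and s holds at s0, so Dia (not not q and s) is true at s0.
    At s0: Dia q requires q at some successor in {s0, s1}.
      q holds at s0, so Dia q is true at s0.
Satisfying worlds: {s0, s1, s2}

3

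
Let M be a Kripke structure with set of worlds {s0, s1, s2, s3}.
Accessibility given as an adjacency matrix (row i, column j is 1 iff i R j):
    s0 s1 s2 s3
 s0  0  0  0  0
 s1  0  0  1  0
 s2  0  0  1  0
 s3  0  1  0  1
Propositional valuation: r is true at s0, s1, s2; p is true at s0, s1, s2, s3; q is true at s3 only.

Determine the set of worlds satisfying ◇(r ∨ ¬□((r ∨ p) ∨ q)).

s1, s2, s3

Let φ = ◇(r ∨ ¬□((r ∨ p) ∨ q)). Evaluate φ at each world:
  s0 (successors ∅): φ is false.
  s1 (successors {s2}): φ is true.
  s2 (successors {s2}): φ is true.
  s3 (successors {s1, s3}): φ is true.
For instance, at s2:
  At s2: ◇(r ∨ ¬□((r ∨ p) ∨ q)) requires r ∨ ¬□((r ∨ p) ∨ q) at some successor in {s2}.
    r ∨ ¬□((r ∨ p) ∨ q) holds at s2, so ◇(r ∨ ¬□((r ∨ p) ∨ q)) is true at s2.
      At s2: r is true, ¬□((r ∨ p) ∨ q) is false, so r ∨ ¬□((r ∨ p) ∨ q) is true.
Satisfying worlds: {s1, s2, s3}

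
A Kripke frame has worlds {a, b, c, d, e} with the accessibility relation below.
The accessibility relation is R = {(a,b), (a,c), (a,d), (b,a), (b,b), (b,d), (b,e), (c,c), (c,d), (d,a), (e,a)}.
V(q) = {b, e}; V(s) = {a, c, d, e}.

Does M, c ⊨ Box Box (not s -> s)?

Yes

Recall that Box ψ holds at a world iff ψ holds at every accessible world, and Dia ψ holds iff ψ holds at some accessible world.
At c: Box Box (not s -> s) requires Box (not s -> s) at every successor {c, d}.
    At c: Box (not s -> s) requires not s -> s at every successor {c, d}.
      At c: not s -> s is true.
      At d: not s -> s is true.
    So Box (not s -> s) is true at c.
    At d: Box (not s -> s) requires not s -> s at every successor {a}.
      At a: not s -> s is true.
    So Box (not s -> s) is true at d.
So Box Box (not s -> s) is true at c.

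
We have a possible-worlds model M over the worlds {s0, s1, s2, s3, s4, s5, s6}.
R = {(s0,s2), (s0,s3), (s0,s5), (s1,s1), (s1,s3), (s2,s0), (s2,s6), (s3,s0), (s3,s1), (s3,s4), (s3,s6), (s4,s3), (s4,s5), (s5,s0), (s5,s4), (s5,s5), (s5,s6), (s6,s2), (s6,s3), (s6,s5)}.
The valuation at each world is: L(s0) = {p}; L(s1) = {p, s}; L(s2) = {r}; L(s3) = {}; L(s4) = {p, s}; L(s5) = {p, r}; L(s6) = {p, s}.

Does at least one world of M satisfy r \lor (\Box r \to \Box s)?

Yes

Recall that \Box ψ holds at a world iff ψ holds at every accessible world, and \Diamond ψ holds iff ψ holds at some accessible world.
Let φ = r \lor (\Box r \to \Box s). Evaluate φ at each world:
  s0 (successors {s2, s3, s5}): φ is true.
  s1 (successors {s1, s3}): φ is true.
  s2 (successors {s0, s6}): φ is true.
  s3 (successors {s0, s1, s4, s6}): φ is true.
  s4 (successors {s3, s5}): φ is true.
  s5 (successors {s0, s4, s5, s6}): φ is true.
  s6 (successors {s2, s3, s5}): φ is true.
Detail at s0 (witness):
  At s0: r is false, \Box r \to \Box s is true, so r \lor (\Box r \to \Box s) is true.
    At s0: \Box r is false, \Box s is false, so \Box r \to \Box s is true.
      At s0: \Box r requires r at every successor {s2, s3, s5}.
        r fails at s3, so \Box r is false at s0.
      At s0: \Box s requires s at every successor {s2, s3, s5}.
        s fails at s2, so \Box s is false at s0.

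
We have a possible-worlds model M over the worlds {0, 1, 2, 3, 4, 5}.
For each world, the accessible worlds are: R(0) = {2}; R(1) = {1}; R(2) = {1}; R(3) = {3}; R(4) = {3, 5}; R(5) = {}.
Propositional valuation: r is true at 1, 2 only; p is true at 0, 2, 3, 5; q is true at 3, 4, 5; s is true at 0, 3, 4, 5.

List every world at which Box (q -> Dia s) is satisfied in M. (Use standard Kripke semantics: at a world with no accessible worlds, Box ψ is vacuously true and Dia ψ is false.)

Let φ = Box (q -> Dia s). Evaluate φ at each world:
  0 (successors {2}): φ is true.
  1 (successors {1}): φ is true.
  2 (successors {1}): φ is true.
  3 (successors {3}): φ is true.
  4 (successors {3, 5}): φ is false.
  5 (successors ∅): φ is true.
For instance, at 4:
  At 4: Box (q -> Dia s) requires q -> Dia s at every successor {3, 5}.
    q -> Dia s fails at 5, so Box (q -> Dia s) is false at 4.
      At 5: q is true, Dia s is false, so q -> Dia s is false.
Satisfying worlds: {0, 1, 2, 3, 5}

0, 1, 2, 3, 5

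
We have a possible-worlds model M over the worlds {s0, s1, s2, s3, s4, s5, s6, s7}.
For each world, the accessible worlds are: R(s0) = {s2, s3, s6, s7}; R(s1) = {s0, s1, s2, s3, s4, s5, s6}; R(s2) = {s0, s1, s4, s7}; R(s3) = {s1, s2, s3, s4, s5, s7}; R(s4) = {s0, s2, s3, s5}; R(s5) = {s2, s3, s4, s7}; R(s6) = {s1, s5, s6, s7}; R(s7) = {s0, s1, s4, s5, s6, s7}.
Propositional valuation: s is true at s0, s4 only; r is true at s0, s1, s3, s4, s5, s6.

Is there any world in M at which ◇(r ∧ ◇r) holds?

Let φ = ◇(r ∧ ◇r). Evaluate φ at each world:
  s0 (successors {s2, s3, s6, s7}): φ is true.
  s1 (successors {s0, s1, s2, s3, s4, s5, s6}): φ is true.
  s2 (successors {s0, s1, s4, s7}): φ is true.
  s3 (successors {s1, s2, s3, s4, s5, s7}): φ is true.
  s4 (successors {s0, s2, s3, s5}): φ is true.
  s5 (successors {s2, s3, s4, s7}): φ is true.
  s6 (successors {s1, s5, s6, s7}): φ is true.
  s7 (successors {s0, s1, s4, s5, s6, s7}): φ is true.
Detail at s0 (witness):
  At s0: ◇(r ∧ ◇r) requires r ∧ ◇r at some successor in {s2, s3, s6, s7}.
    r ∧ ◇r holds at s3, so ◇(r ∧ ◇r) is true at s0.
      At s3: r is true, ◇r is true, so r ∧ ◇r is true.

Yes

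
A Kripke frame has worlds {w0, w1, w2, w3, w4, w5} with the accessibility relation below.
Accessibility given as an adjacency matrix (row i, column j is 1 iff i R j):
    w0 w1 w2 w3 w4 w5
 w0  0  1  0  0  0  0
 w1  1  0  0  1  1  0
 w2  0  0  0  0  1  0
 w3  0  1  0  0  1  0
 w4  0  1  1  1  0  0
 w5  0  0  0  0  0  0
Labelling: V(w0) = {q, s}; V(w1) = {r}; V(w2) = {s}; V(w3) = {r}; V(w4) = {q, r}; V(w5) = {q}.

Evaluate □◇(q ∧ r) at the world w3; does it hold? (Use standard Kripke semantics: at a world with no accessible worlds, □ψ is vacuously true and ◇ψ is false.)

At w3: □◇(q ∧ r) requires ◇(q ∧ r) at every successor {w1, w4}.
  ◇(q ∧ r) fails at w4, so □◇(q ∧ r) is false at w3.
    At w4: ◇(q ∧ r) requires q ∧ r at some successor in {w1, w2, w3}.
      At w1: q ∧ r is false.
      At w2: q ∧ r is false.
      At w3: q ∧ r is false.
    So ◇(q ∧ r) is false at w4.

No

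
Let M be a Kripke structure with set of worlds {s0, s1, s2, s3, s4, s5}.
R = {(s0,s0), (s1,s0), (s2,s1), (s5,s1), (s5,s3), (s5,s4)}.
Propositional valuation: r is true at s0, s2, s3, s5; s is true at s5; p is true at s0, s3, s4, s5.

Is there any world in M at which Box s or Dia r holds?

Yes

Let φ = Box s or Dia r. Evaluate φ at each world:
  s0 (successors {s0}): φ is true.
  s1 (successors {s0}): φ is true.
  s2 (successors {s1}): φ is false.
  s3 (successors ∅): φ is true.
  s4 (successors ∅): φ is true.
  s5 (successors {s1, s3, s4}): φ is true.
Detail at s0 (witness):
  At s0: Box s is false, Dia r is true, so Box s or Dia r is true.
    At s0: Box s requires s at every successor {s0}.
      s fails at s0, so Box s is false at s0.
    At s0: Dia r requires r at some successor in {s0}.
      r holds at s0, so Dia r is true at s0.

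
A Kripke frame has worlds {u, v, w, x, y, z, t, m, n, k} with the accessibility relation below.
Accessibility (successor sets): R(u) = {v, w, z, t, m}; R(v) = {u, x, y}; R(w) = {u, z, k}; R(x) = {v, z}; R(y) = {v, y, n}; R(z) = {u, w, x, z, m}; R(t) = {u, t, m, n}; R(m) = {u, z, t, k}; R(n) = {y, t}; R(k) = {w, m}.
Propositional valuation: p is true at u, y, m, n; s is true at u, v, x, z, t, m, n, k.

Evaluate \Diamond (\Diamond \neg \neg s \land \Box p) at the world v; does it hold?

At v: \Diamond (\Diamond \neg \neg s \land \Box p) requires \Diamond \neg \neg s \land \Box p at some successor in {u, x, y}.
  At u: \Diamond \neg \neg s \land \Box p is false.
  At x: \Diamond \neg \neg s \land \Box p is false.
  At y: \Diamond \neg \neg s \land \Box p is false.
So \Diamond (\Diamond \neg \neg s \land \Box p) is false at v.

No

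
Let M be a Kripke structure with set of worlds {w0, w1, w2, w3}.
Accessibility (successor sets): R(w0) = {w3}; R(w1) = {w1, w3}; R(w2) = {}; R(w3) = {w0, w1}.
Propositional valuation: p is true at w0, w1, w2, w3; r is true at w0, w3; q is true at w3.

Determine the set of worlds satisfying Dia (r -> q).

w0, w1, w3

Recall that Dia ψ holds at a world iff ψ holds at some accessible world.
Let φ = Dia (r -> q). Evaluate φ at each world:
  w0 (successors {w3}): φ is true.
  w1 (successors {w1, w3}): φ is true.
  w2 (successors ∅): φ is false.
  w3 (successors {w0, w1}): φ is true.
For instance, at w0:
  At w0: Dia (r -> q) requires r -> q at some successor in {w3}.
    r -> q holds at w3, so Dia (r -> q) is true at w0.
Satisfying worlds: {w0, w1, w3}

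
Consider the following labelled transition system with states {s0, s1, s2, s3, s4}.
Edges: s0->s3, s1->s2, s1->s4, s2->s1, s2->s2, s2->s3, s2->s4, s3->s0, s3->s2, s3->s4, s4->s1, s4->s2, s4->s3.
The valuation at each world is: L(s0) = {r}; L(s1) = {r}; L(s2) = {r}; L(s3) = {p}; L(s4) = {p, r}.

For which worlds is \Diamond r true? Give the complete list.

s1, s2, s3, s4

Let φ = \Diamond r. Evaluate φ at each world:
  s0 (successors {s3}): φ is false.
  s1 (successors {s2, s4}): φ is true.
  s2 (successors {s1, s2, s3, s4}): φ is true.
  s3 (successors {s0, s2, s4}): φ is true.
  s4 (successors {s1, s2, s3}): φ is true.
For instance, at s1:
  At s1: \Diamond r requires r at some successor in {s2, s4}.
    r holds at s2, so \Diamond r is true at s1.
Satisfying worlds: {s1, s2, s3, s4}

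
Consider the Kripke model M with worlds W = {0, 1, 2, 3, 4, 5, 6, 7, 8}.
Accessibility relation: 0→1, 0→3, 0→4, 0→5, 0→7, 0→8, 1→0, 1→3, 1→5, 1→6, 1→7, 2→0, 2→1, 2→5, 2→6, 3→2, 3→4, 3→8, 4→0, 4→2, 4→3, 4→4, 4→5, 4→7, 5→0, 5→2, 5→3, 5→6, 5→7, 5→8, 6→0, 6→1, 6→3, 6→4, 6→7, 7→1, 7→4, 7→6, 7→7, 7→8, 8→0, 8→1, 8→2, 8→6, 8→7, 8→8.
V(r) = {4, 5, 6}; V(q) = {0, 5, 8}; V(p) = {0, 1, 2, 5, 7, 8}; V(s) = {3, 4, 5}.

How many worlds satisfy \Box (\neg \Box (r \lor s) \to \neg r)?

0

Let φ = \Box (\neg \Box (r \lor s) \to \neg r). Evaluate φ at each world:
  0 (successors {1, 3, 4, 5, 7, 8}): φ is false.
  1 (successors {0, 3, 5, 6, 7}): φ is false.
  2 (successors {0, 1, 5, 6}): φ is false.
  3 (successors {2, 4, 8}): φ is false.
  4 (successors {0, 2, 3, 4, 5, 7}): φ is false.
  5 (successors {0, 2, 3, 6, 7, 8}): φ is false.
  6 (successors {0, 1, 3, 4, 7}): φ is false.
  7 (successors {1, 4, 6, 7, 8}): φ is false.
  8 (successors {0, 1, 2, 6, 7, 8}): φ is false.
For instance, at 0:
  At 0: \Box (\neg \Box (r \lor s) \to \neg r) requires \neg \Box (r \lor s) \to \neg r at every successor {1, 3, 4, 5, 7, 8}.
    \neg \Box (r \lor s) \to \neg r fails at 4, so \Box (\neg \Box (r \lor s) \to \neg r) is false at 0.
      At 4: \neg \Box (r \lor s) is true, \neg r is false, so \neg \Box (r \lor s) \to \neg r is false.
Satisfying worlds: none.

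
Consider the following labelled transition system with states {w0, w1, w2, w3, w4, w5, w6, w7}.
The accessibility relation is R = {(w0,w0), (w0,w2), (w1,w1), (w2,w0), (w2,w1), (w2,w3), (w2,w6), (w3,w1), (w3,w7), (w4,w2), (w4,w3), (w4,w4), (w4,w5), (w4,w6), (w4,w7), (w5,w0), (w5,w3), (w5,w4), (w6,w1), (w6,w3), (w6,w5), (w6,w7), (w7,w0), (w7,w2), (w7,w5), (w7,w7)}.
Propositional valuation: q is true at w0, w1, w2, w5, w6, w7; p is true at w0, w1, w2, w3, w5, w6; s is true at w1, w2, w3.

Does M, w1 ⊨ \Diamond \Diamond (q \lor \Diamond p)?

Yes

At w1: \Diamond \Diamond (q \lor \Diamond p) requires \Diamond (q \lor \Diamond p) at some successor in {w1}.
  \Diamond (q \lor \Diamond p) holds at w1, so \Diamond \Diamond (q \lor \Diamond p) is true at w1.
    At w1: \Diamond (q \lor \Diamond p) requires q \lor \Diamond p at some successor in {w1}.
      q \lor \Diamond p holds at w1, so \Diamond (q \lor \Diamond p) is true at w1.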